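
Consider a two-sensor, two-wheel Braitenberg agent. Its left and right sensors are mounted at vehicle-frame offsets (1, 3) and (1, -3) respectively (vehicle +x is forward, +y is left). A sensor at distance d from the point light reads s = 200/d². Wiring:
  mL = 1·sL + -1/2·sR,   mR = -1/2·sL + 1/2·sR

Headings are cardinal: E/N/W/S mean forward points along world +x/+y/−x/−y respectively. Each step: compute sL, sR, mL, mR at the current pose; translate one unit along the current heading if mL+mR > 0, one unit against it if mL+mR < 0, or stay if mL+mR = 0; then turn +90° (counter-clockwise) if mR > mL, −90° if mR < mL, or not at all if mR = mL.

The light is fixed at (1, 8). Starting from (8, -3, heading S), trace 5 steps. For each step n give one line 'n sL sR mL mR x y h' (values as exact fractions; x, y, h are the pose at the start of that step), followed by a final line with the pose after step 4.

n=0: pose=(8,-3,S); sL=50/61, sR=5/4; mL=95/488, mR=105/488; mL+mR=25/61 → advance +1; mR−mL=5/244 → turn +1·90°
n=1: pose=(8,-4,E); sL=40/29, sR=200/289; mL=8660/8381, mR=-2880/8381; mL+mR=20/29 → advance +1; mR−mL=-11540/8381 → turn -1·90°
n=2: pose=(9,-4,S); sL=20/29, sR=100/97; mL=490/2813, mR=480/2813; mL+mR=10/29 → advance +1; mR−mL=-10/2813 → turn -1·90°
n=3: pose=(9,-5,W); sL=40/61, sR=200/149; mL=-140/9089, mR=3120/9089; mL+mR=20/61 → advance +1; mR−mL=3260/9089 → turn +1·90°
n=4: pose=(8,-5,S); sL=25/37, sR=50/53; mL=400/1961, mR=525/3922; mL+mR=25/74 → advance +1; mR−mL=-275/3922 → turn -1·90°

0 50/61 5/4 95/488 105/488 8 -3 S
1 40/29 200/289 8660/8381 -2880/8381 8 -4 E
2 20/29 100/97 490/2813 480/2813 9 -4 S
3 40/61 200/149 -140/9089 3120/9089 9 -5 W
4 25/37 50/53 400/1961 525/3922 8 -5 S
final 8 -6 W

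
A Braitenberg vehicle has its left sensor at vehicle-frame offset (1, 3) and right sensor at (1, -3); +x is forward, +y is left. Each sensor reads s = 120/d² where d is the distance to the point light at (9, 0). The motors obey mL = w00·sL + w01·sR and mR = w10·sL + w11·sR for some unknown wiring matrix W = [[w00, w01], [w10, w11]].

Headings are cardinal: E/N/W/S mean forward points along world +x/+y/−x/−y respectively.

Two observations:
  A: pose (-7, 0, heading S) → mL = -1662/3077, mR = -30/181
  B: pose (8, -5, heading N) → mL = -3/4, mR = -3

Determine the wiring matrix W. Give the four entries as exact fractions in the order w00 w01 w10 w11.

-1 1/2 0 -1/2

obs A: pose=(-7,0,S) → sL=12/17, sR=60/181, mL=-1662/3077, mR=-30/181
obs B: pose=(8,-5,N) → sL=15/4, sR=6, mL=-3/4, mR=-3
sensor matrix S = [[12/17, 60/181], [15/4, 6]]; det S = 9207/3077
solve [mL_A; mL_B] = S·[w00; w01] and [mR_A; mR_B] = S·[w10; w11]:
  w00 = -1, w01 = 1/2, w10 = 0, w11 = -1/2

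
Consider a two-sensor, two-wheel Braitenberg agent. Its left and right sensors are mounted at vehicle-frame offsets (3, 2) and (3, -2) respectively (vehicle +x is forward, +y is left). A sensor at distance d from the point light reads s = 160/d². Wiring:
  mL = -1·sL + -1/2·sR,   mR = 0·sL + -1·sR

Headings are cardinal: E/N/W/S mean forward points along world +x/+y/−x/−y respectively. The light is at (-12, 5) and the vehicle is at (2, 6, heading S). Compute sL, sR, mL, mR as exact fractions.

left sensor world pos  = (4, 3); dL² = 260
right sensor world pos = (0, 3); dR² = 148
sL = 160/260 = 8/13
sR = 160/148 = 40/37
mL = -1·sL + -1/2·sR = -556/481
mR = 0·sL + -1·sR = -40/37

8/13 40/37 -556/481 -40/37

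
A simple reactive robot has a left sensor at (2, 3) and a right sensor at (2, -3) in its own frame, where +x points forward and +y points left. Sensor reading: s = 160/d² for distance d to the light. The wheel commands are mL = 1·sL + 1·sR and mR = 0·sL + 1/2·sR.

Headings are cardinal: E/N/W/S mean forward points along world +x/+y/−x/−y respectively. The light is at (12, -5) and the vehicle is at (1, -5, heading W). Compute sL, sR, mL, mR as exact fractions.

80/89 80/89 160/89 40/89

left sensor world pos  = (-1, -8); dL² = 178
right sensor world pos = (-1, -2); dR² = 178
sL = 160/178 = 80/89
sR = 160/178 = 80/89
mL = 1·sL + 1·sR = 160/89
mR = 0·sL + 1/2·sR = 40/89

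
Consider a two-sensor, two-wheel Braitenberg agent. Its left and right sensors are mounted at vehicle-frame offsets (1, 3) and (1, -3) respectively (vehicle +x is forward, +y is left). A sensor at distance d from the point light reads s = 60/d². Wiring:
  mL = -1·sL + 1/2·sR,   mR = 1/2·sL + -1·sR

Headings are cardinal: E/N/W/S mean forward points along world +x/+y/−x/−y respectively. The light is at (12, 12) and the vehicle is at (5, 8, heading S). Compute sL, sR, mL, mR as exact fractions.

60/41 12/25 -1254/1025 258/1025

left sensor world pos  = (8, 7); dL² = 41
right sensor world pos = (2, 7); dR² = 125
sL = 60/41 = 60/41
sR = 60/125 = 12/25
mL = -1·sL + 1/2·sR = -1254/1025
mR = 1/2·sL + -1·sR = 258/1025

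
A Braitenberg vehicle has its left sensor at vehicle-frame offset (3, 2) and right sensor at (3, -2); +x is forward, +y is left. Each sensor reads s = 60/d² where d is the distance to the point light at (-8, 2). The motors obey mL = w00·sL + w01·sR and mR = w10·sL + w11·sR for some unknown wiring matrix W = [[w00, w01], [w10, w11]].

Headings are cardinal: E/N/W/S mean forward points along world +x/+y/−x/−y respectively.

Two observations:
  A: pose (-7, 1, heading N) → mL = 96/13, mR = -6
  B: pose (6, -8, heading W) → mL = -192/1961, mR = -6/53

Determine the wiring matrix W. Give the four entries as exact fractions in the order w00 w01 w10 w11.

1 -1 -1/2 0

obs A: pose=(-7,1,N) → sL=12, sR=60/13, mL=96/13, mR=-6
obs B: pose=(6,-8,W) → sL=12/53, sR=12/37, mL=-192/1961, mR=-6/53
sensor matrix S = [[12, 60/13], [12/53, 12/37]]; det S = 72576/25493
solve [mL_A; mL_B] = S·[w00; w01] and [mR_A; mR_B] = S·[w10; w11]:
  w00 = 1, w01 = -1, w10 = -1/2, w11 = 0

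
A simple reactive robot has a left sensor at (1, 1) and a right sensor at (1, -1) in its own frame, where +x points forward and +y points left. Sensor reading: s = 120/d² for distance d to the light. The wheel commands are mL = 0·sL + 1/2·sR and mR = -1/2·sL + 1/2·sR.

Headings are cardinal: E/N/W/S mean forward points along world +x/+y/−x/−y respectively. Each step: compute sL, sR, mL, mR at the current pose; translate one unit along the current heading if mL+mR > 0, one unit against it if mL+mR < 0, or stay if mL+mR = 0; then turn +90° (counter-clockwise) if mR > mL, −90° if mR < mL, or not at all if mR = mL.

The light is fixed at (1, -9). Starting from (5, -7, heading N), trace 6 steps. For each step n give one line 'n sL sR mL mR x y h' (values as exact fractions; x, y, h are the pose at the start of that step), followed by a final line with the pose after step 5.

n=0: pose=(5,-7,N); sL=20/3, sR=60/17; mL=30/17, mR=-80/51; mL+mR=10/51 → advance +1; mR−mL=-10/3 → turn -1·90°
n=1: pose=(5,-6,E); sL=120/41, sR=120/29; mL=60/29, mR=720/1189; mL+mR=3180/1189 → advance +1; mR−mL=-60/41 → turn -1·90°
n=2: pose=(6,-6,S); sL=3, sR=6; mL=3, mR=3/2; mL+mR=9/2 → advance +1; mR−mL=-3/2 → turn -1·90°
n=3: pose=(6,-7,W); sL=120/17, sR=24/5; mL=12/5, mR=-96/85; mL+mR=108/85 → advance +1; mR−mL=-60/17 → turn -1·90°
n=4: pose=(5,-7,N); sL=20/3, sR=60/17; mL=30/17, mR=-80/51; mL+mR=10/51 → advance +1; mR−mL=-10/3 → turn -1·90°
n=5: pose=(5,-6,E); sL=120/41, sR=120/29; mL=60/29, mR=720/1189; mL+mR=3180/1189 → advance +1; mR−mL=-60/41 → turn -1·90°

0 20/3 60/17 30/17 -80/51 5 -7 N
1 120/41 120/29 60/29 720/1189 5 -6 E
2 3 6 3 3/2 6 -6 S
3 120/17 24/5 12/5 -96/85 6 -7 W
4 20/3 60/17 30/17 -80/51 5 -7 N
5 120/41 120/29 60/29 720/1189 5 -6 E
final 6 -6 S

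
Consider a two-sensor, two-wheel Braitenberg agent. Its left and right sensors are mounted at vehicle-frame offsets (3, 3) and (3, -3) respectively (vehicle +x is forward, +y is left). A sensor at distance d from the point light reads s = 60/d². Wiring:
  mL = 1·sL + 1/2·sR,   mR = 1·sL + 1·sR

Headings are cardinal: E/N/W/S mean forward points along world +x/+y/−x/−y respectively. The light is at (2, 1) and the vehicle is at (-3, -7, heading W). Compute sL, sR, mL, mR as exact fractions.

left sensor world pos  = (-6, -10); dL² = 185
right sensor world pos = (-6, -4); dR² = 89
sL = 60/185 = 12/37
sR = 60/89 = 60/89
mL = 1·sL + 1/2·sR = 2178/3293
mR = 1·sL + 1·sR = 3288/3293

12/37 60/89 2178/3293 3288/3293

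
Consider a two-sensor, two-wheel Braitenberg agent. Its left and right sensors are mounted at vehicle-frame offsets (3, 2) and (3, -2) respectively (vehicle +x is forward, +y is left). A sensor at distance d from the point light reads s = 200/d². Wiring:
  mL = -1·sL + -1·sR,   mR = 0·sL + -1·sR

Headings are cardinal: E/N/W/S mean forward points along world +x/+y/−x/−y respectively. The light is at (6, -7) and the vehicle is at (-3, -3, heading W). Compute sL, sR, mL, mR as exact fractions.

left sensor world pos  = (-6, -5); dL² = 148
right sensor world pos = (-6, -1); dR² = 180
sL = 200/148 = 50/37
sR = 200/180 = 10/9
mL = -1·sL + -1·sR = -820/333
mR = 0·sL + -1·sR = -10/9

50/37 10/9 -820/333 -10/9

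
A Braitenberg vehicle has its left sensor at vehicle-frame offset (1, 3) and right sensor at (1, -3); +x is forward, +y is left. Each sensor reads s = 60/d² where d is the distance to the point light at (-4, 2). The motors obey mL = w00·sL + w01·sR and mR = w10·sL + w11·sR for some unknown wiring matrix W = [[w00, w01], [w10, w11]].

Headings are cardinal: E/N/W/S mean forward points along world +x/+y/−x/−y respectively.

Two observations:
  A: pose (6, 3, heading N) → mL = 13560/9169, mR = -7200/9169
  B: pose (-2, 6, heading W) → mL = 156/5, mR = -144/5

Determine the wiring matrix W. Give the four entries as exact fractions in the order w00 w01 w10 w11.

obs A: pose=(6,3,N) → sL=60/53, sR=60/173, mL=13560/9169, mR=-7200/9169
obs B: pose=(-2,6,W) → sL=30, sR=6/5, mL=156/5, mR=-144/5
sensor matrix S = [[60/53, 60/173], [30, 6/5]]; det S = -82944/9169
solve [mL_A; mL_B] = S·[w00; w01] and [mR_A; mR_B] = S·[w10; w11]:
  w00 = 1, w01 = 1, w10 = -1, w11 = 1

1 1 -1 1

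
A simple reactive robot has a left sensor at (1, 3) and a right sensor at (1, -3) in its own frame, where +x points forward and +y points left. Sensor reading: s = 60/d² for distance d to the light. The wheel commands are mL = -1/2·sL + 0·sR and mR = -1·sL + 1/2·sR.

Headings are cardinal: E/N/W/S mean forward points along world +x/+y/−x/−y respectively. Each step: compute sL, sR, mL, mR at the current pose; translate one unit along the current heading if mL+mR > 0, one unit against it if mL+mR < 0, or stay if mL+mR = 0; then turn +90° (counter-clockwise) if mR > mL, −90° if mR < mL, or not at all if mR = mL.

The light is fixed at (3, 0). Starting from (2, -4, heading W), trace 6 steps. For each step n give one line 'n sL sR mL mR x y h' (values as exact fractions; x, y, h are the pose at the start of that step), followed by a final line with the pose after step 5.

n=0: pose=(2,-4,W); sL=60/53, sR=12; mL=-30/53, mR=258/53; mL+mR=228/53 → advance +1; mR−mL=288/53 → turn +1·90°
n=1: pose=(1,-4,S); sL=30/13, sR=6/5; mL=-15/13, mR=-111/65; mL+mR=-186/65 → advance -1; mR−mL=-36/65 → turn -1·90°
n=2: pose=(1,-3,W); sL=4/3, sR=20/3; mL=-2/3, mR=2; mL+mR=4/3 → advance +1; mR−mL=8/3 → turn +1·90°
n=3: pose=(0,-3,S); sL=15/4, sR=15/13; mL=-15/8, mR=-165/52; mL+mR=-525/104 → advance -1; mR−mL=-135/104 → turn -1·90°
n=4: pose=(0,-2,W); sL=60/41, sR=60/17; mL=-30/41, mR=210/697; mL+mR=-300/697 → advance -1; mR−mL=720/697 → turn +1·90°
n=5: pose=(1,-2,S); sL=6, sR=30/17; mL=-3, mR=-87/17; mL+mR=-138/17 → advance -1; mR−mL=-36/17 → turn -1·90°

0 60/53 12 -30/53 258/53 2 -4 W
1 30/13 6/5 -15/13 -111/65 1 -4 S
2 4/3 20/3 -2/3 2 1 -3 W
3 15/4 15/13 -15/8 -165/52 0 -3 S
4 60/41 60/17 -30/41 210/697 0 -2 W
5 6 30/17 -3 -87/17 1 -2 S
final 1 -1 W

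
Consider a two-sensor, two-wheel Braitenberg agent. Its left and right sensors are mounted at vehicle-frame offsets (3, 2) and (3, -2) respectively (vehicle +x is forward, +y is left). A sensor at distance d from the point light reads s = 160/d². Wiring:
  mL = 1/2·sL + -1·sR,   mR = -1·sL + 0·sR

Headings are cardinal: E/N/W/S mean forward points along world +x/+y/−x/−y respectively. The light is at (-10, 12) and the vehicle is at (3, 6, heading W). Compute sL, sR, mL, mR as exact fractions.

left sensor world pos  = (0, 4); dL² = 164
right sensor world pos = (0, 8); dR² = 116
sL = 160/164 = 40/41
sR = 160/116 = 40/29
mL = 1/2·sL + -1·sR = -1060/1189
mR = -1·sL + 0·sR = -40/41

40/41 40/29 -1060/1189 -40/41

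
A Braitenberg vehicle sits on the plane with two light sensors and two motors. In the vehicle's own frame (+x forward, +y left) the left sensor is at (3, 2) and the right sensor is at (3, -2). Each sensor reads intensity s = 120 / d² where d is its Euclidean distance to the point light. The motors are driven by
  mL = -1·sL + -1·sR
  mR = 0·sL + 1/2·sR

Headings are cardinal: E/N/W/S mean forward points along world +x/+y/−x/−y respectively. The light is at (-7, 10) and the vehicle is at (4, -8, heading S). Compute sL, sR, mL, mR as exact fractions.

left sensor world pos  = (6, -11); dL² = 610
right sensor world pos = (2, -11); dR² = 522
sL = 120/610 = 12/61
sR = 120/522 = 20/87
mL = -1·sL + -1·sR = -2264/5307
mR = 0·sL + 1/2·sR = 10/87

12/61 20/87 -2264/5307 10/87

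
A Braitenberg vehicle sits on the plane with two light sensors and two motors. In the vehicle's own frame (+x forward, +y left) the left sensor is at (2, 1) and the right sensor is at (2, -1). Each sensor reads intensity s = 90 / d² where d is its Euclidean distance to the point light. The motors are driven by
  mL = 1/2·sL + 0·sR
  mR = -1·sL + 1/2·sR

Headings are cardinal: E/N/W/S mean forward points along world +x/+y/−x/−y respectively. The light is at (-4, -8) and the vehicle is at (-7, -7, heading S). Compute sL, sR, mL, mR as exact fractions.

left sensor world pos  = (-6, -9); dL² = 5
right sensor world pos = (-8, -9); dR² = 17
sL = 90/5 = 18
sR = 90/17 = 90/17
mL = 1/2·sL + 0·sR = 9
mR = -1·sL + 1/2·sR = -261/17

18 90/17 9 -261/17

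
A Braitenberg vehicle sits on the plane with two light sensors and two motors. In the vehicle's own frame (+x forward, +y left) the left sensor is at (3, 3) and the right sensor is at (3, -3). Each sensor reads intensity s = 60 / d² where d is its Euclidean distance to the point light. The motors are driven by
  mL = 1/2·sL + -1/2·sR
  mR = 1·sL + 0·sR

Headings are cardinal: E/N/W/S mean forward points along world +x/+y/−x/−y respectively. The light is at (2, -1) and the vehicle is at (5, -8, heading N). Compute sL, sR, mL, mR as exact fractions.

left sensor world pos  = (2, -5); dL² = 16
right sensor world pos = (8, -5); dR² = 52
sL = 60/16 = 15/4
sR = 60/52 = 15/13
mL = 1/2·sL + -1/2·sR = 135/104
mR = 1·sL + 0·sR = 15/4

15/4 15/13 135/104 15/4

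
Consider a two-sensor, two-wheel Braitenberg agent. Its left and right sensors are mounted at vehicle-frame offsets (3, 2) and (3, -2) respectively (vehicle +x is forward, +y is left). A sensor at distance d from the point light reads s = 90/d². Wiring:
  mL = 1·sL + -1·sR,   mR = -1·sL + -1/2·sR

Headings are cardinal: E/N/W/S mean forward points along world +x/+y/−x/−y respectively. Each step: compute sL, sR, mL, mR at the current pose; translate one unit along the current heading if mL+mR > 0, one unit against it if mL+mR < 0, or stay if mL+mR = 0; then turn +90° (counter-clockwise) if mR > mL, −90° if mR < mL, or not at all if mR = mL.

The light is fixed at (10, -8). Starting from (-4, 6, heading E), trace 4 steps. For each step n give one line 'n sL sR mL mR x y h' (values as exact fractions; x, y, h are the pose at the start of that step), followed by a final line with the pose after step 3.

n=0: pose=(-4,6,E); sL=90/377, sR=18/53; mL=-2016/19981, mR=-8163/19981; mL+mR=-27/53 → advance -1; mR−mL=-6147/19981 → turn -1·90°
n=1: pose=(-5,6,S); sL=9/29, sR=9/41; mL=108/1189, mR=-999/2378; mL+mR=-27/82 → advance -1; mR−mL=-1215/2378 → turn -1·90°
n=2: pose=(-5,7,W); sL=90/493, sR=90/613; mL=10800/302209, mR=-77355/302209; mL+mR=-135/613 → advance -1; mR−mL=-88155/302209 → turn -1·90°
n=3: pose=(-4,7,N); sL=9/58, sR=5/26; mL=-14/377, mR=-379/1508; mL+mR=-15/52 → advance -1; mR−mL=-323/1508 → turn -1·90°

0 90/377 18/53 -2016/19981 -8163/19981 -4 6 E
1 9/29 9/41 108/1189 -999/2378 -5 6 S
2 90/493 90/613 10800/302209 -77355/302209 -5 7 W
3 9/58 5/26 -14/377 -379/1508 -4 7 N
final -4 6 E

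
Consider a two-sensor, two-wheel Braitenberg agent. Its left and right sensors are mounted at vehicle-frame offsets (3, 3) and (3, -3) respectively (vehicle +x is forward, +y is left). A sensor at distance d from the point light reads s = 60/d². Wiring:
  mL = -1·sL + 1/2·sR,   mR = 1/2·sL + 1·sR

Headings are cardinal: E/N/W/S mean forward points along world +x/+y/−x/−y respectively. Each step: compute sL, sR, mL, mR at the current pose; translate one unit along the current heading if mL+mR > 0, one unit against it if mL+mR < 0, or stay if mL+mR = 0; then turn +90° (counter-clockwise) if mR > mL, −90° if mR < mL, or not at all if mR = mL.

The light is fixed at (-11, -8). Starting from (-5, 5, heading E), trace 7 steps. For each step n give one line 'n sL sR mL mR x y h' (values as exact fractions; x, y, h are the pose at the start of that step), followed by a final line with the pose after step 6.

0 60/337 60/181 -750/60997 25650/60997 -5 5 E
1 15/68 15/89 -825/6052 3375/12104 -4 5 N
2 60/137 12/61 -2838/8357 3474/8357 -4 6 W
3 30/101 6/13 -87/1313 801/1313 -5 6 S
4 60/337 60/181 -750/60997 25650/60997 -5 5 E
5 15/68 15/89 -825/6052 3375/12104 -4 5 N
6 60/137 12/61 -2838/8357 3474/8357 -4 6 W
final -5 6 S

n=0: pose=(-5,5,E); sL=60/337, sR=60/181; mL=-750/60997, mR=25650/60997; mL+mR=24900/60997 → advance +1; mR−mL=26400/60997 → turn +1·90°
n=1: pose=(-4,5,N); sL=15/68, sR=15/89; mL=-825/6052, mR=3375/12104; mL+mR=1725/12104 → advance +1; mR−mL=5025/12104 → turn +1·90°
n=2: pose=(-4,6,W); sL=60/137, sR=12/61; mL=-2838/8357, mR=3474/8357; mL+mR=636/8357 → advance +1; mR−mL=6312/8357 → turn +1·90°
n=3: pose=(-5,6,S); sL=30/101, sR=6/13; mL=-87/1313, mR=801/1313; mL+mR=714/1313 → advance +1; mR−mL=888/1313 → turn +1·90°
n=4: pose=(-5,5,E); sL=60/337, sR=60/181; mL=-750/60997, mR=25650/60997; mL+mR=24900/60997 → advance +1; mR−mL=26400/60997 → turn +1·90°
n=5: pose=(-4,5,N); sL=15/68, sR=15/89; mL=-825/6052, mR=3375/12104; mL+mR=1725/12104 → advance +1; mR−mL=5025/12104 → turn +1·90°
n=6: pose=(-4,6,W); sL=60/137, sR=12/61; mL=-2838/8357, mR=3474/8357; mL+mR=636/8357 → advance +1; mR−mL=6312/8357 → turn +1·90°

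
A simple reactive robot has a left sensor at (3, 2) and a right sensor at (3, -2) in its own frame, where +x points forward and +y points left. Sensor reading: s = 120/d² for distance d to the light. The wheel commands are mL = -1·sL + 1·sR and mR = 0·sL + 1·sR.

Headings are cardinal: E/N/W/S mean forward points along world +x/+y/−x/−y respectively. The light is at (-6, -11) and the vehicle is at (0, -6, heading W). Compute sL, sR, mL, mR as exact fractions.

20/3 60/29 -400/87 60/29

left sensor world pos  = (-3, -8); dL² = 18
right sensor world pos = (-3, -4); dR² = 58
sL = 120/18 = 20/3
sR = 120/58 = 60/29
mL = -1·sL + 1·sR = -400/87
mR = 0·sL + 1·sR = 60/29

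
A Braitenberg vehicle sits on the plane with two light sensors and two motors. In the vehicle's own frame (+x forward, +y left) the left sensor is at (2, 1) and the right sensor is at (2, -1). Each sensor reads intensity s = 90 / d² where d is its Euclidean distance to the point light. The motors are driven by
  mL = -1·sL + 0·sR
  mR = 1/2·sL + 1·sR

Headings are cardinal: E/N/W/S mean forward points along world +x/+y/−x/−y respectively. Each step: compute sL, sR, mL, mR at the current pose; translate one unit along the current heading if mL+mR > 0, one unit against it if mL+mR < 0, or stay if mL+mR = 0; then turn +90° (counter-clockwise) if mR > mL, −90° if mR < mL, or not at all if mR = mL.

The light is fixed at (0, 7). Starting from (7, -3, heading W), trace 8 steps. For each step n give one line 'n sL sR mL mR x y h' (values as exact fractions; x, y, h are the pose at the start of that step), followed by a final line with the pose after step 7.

n=0: pose=(7,-3,W); sL=45/73, sR=45/53; mL=-45/73, mR=8955/7738; mL+mR=4185/7738 → advance +1; mR−mL=13725/7738 → turn +1·90°
n=1: pose=(6,-3,S); sL=90/193, sR=90/169; mL=-90/193, mR=24975/32617; mL+mR=9765/32617 → advance +1; mR−mL=40185/32617 → turn +1·90°
n=2: pose=(6,-4,E); sL=45/82, sR=45/104; mL=-45/82, mR=3015/4264; mL+mR=675/4264 → advance +1; mR−mL=5355/4264 → turn +1·90°
n=3: pose=(7,-4,N); sL=10/13, sR=18/29; mL=-10/13, mR=379/377; mL+mR=89/377 → advance +1; mR−mL=669/377 → turn +1·90°
n=4: pose=(7,-3,W); sL=45/73, sR=45/53; mL=-45/73, mR=8955/7738; mL+mR=4185/7738 → advance +1; mR−mL=13725/7738 → turn +1·90°
n=5: pose=(6,-3,S); sL=90/193, sR=90/169; mL=-90/193, mR=24975/32617; mL+mR=9765/32617 → advance +1; mR−mL=40185/32617 → turn +1·90°
n=6: pose=(6,-4,E); sL=45/82, sR=45/104; mL=-45/82, mR=3015/4264; mL+mR=675/4264 → advance +1; mR−mL=5355/4264 → turn +1·90°
n=7: pose=(7,-4,N); sL=10/13, sR=18/29; mL=-10/13, mR=379/377; mL+mR=89/377 → advance +1; mR−mL=669/377 → turn +1·90°

0 45/73 45/53 -45/73 8955/7738 7 -3 W
1 90/193 90/169 -90/193 24975/32617 6 -3 S
2 45/82 45/104 -45/82 3015/4264 6 -4 E
3 10/13 18/29 -10/13 379/377 7 -4 N
4 45/73 45/53 -45/73 8955/7738 7 -3 W
5 90/193 90/169 -90/193 24975/32617 6 -3 S
6 45/82 45/104 -45/82 3015/4264 6 -4 E
7 10/13 18/29 -10/13 379/377 7 -4 N
final 7 -3 W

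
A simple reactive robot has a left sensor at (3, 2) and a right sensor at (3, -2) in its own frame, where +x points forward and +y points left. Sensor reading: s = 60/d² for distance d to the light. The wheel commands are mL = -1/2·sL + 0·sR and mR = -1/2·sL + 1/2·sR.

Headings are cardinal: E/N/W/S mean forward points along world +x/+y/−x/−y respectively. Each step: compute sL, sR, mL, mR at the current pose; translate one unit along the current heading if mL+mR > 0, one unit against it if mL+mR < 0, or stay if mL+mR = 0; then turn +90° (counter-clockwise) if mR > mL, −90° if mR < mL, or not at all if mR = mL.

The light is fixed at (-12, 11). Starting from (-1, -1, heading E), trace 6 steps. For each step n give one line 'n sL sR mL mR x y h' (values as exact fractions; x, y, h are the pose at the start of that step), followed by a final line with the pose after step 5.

0 15/74 15/98 -15/148 -45/1813 -1 -1 E
1 12/29 4/15 -6/29 -32/435 -2 -1 N
2 30/137 6/17 -15/137 156/2329 -2 -2 W
3 12/85 60/337 -6/85 528/28645 -1 -2 S
4 15/74 15/98 -15/148 -45/1813 -1 -1 E
5 12/29 4/15 -6/29 -32/435 -2 -1 N
final -2 -2 W

n=0: pose=(-1,-1,E); sL=15/74, sR=15/98; mL=-15/148, mR=-45/1813; mL+mR=-915/7252 → advance -1; mR−mL=15/196 → turn +1·90°
n=1: pose=(-2,-1,N); sL=12/29, sR=4/15; mL=-6/29, mR=-32/435; mL+mR=-122/435 → advance -1; mR−mL=2/15 → turn +1·90°
n=2: pose=(-2,-2,W); sL=30/137, sR=6/17; mL=-15/137, mR=156/2329; mL+mR=-99/2329 → advance -1; mR−mL=3/17 → turn +1·90°
n=3: pose=(-1,-2,S); sL=12/85, sR=60/337; mL=-6/85, mR=528/28645; mL+mR=-1494/28645 → advance -1; mR−mL=30/337 → turn +1·90°
n=4: pose=(-1,-1,E); sL=15/74, sR=15/98; mL=-15/148, mR=-45/1813; mL+mR=-915/7252 → advance -1; mR−mL=15/196 → turn +1·90°
n=5: pose=(-2,-1,N); sL=12/29, sR=4/15; mL=-6/29, mR=-32/435; mL+mR=-122/435 → advance -1; mR−mL=2/15 → turn +1·90°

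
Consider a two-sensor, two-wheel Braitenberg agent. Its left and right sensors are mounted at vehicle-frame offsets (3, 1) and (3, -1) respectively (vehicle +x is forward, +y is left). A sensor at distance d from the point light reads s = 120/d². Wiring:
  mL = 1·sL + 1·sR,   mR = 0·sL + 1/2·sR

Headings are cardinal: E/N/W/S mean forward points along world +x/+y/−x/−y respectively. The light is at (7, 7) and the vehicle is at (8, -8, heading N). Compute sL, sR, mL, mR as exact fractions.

left sensor world pos  = (7, -5); dL² = 144
right sensor world pos = (9, -5); dR² = 148
sL = 120/144 = 5/6
sR = 120/148 = 30/37
mL = 1·sL + 1·sR = 365/222
mR = 0·sL + 1/2·sR = 15/37

5/6 30/37 365/222 15/37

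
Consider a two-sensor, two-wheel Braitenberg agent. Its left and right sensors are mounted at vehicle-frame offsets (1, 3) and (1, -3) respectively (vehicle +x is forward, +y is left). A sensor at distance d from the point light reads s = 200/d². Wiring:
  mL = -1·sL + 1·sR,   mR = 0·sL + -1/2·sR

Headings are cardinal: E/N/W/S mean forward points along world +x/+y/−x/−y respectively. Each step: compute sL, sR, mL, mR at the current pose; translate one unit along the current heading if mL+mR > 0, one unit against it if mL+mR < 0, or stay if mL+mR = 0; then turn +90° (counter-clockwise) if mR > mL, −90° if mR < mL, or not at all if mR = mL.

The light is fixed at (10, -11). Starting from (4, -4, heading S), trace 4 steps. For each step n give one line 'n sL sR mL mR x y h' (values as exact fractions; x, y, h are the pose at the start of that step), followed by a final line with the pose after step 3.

n=0: pose=(4,-4,S); sL=40/9, sR=200/117; mL=-320/117, mR=-100/117; mL+mR=-140/39 → advance -1; mR−mL=220/117 → turn +1·90°
n=1: pose=(4,-3,E); sL=100/73, sR=4; mL=192/73, mR=-2; mL+mR=46/73 → advance +1; mR−mL=-338/73 → turn -1·90°
n=2: pose=(5,-3,S); sL=200/53, sR=200/113; mL=-12000/5989, mR=-100/113; mL+mR=-17300/5989 → advance -1; mR−mL=6700/5989 → turn +1·90°
n=3: pose=(5,-2,E); sL=5/4, sR=50/13; mL=135/52, mR=-25/13; mL+mR=35/52 → advance +1; mR−mL=-235/52 → turn -1·90°

0 40/9 200/117 -320/117 -100/117 4 -4 S
1 100/73 4 192/73 -2 4 -3 E
2 200/53 200/113 -12000/5989 -100/113 5 -3 S
3 5/4 50/13 135/52 -25/13 5 -2 E
final 6 -2 S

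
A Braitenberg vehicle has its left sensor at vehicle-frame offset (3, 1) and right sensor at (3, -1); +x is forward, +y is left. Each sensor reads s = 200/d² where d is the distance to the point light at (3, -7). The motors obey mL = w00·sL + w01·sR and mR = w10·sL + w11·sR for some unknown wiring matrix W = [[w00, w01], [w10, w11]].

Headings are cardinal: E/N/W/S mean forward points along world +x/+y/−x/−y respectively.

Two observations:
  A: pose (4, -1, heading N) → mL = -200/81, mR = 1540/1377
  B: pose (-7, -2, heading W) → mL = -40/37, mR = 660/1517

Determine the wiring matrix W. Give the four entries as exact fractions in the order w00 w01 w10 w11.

-1 0 -1/2 1

obs A: pose=(4,-1,N) → sL=200/81, sR=40/17, mL=-200/81, mR=1540/1377
obs B: pose=(-7,-2,W) → sL=40/37, sR=40/41, mL=-40/37, mR=660/1517
sensor matrix S = [[200/81, 40/17], [40/37, 40/41]]; det S = -281600/2088909
solve [mL_A; mL_B] = S·[w00; w01] and [mR_A; mR_B] = S·[w10; w11]:
  w00 = -1, w01 = 0, w10 = -1/2, w11 = 1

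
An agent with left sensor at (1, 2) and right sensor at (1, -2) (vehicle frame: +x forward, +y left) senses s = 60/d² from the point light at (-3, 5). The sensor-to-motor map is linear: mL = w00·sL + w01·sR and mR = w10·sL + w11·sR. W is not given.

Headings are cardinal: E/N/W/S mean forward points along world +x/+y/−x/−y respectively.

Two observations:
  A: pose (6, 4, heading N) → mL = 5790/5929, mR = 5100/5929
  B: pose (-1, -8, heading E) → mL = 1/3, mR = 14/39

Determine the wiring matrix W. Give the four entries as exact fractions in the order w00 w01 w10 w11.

1 -1/2 1/2 1/2

obs A: pose=(6,4,N) → sL=60/49, sR=60/121, mL=5790/5929, mR=5100/5929
obs B: pose=(-1,-8,E) → sL=6/13, sR=10/39, mL=1/3, mR=14/39
sensor matrix S = [[60/49, 60/121], [6/13, 10/39]]; det S = 6560/77077
solve [mL_A; mL_B] = S·[w00; w01] and [mR_A; mR_B] = S·[w10; w11]:
  w00 = 1, w01 = -1/2, w10 = 1/2, w11 = 1/2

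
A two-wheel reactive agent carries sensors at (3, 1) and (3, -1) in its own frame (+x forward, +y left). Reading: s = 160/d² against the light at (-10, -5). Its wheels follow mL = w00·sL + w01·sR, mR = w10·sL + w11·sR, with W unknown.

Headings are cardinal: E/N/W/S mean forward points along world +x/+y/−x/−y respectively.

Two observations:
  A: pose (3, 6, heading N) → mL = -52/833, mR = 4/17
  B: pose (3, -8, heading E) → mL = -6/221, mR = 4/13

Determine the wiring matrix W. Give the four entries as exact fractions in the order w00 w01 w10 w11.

-1 1 1/2 0

obs A: pose=(3,6,N) → sL=8/17, sR=20/49, mL=-52/833, mR=4/17
obs B: pose=(3,-8,E) → sL=8/13, sR=10/17, mL=-6/221, mR=4/13
sensor matrix S = [[8/17, 20/49], [8/13, 10/17]]; det S = 4720/184093
solve [mL_A; mL_B] = S·[w00; w01] and [mR_A; mR_B] = S·[w10; w11]:
  w00 = -1, w01 = 1, w10 = 1/2, w11 = 0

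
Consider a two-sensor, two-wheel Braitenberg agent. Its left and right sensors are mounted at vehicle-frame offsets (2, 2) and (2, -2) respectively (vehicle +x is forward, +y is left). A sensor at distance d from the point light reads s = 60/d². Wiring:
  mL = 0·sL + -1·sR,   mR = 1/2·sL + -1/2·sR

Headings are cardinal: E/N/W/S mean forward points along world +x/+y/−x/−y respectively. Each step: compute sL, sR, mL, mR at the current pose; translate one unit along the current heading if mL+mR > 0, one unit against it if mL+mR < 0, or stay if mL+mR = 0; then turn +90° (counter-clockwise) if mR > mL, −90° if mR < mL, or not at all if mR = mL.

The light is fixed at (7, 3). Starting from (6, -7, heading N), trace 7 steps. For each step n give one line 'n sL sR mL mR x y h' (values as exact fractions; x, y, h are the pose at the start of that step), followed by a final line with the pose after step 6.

n=0: pose=(6,-7,N); sL=60/73, sR=12/13; mL=-12/13, mR=-48/949; mL+mR=-924/949 → advance -1; mR−mL=828/949 → turn +1·90°
n=1: pose=(6,-8,W); sL=30/89, sR=2/3; mL=-2/3, mR=-44/267; mL+mR=-74/89 → advance -1; mR−mL=134/267 → turn +1·90°
n=2: pose=(7,-8,S); sL=60/173, sR=60/173; mL=-60/173, mR=0; mL+mR=-60/173 → advance -1; mR−mL=60/173 → turn +1·90°
n=3: pose=(7,-7,E); sL=15/17, sR=15/37; mL=-15/37, mR=150/629; mL+mR=-105/629 → advance -1; mR−mL=405/629 → turn +1·90°
n=4: pose=(6,-7,N); sL=60/73, sR=12/13; mL=-12/13, mR=-48/949; mL+mR=-924/949 → advance -1; mR−mL=828/949 → turn +1·90°
n=5: pose=(6,-8,W); sL=30/89, sR=2/3; mL=-2/3, mR=-44/267; mL+mR=-74/89 → advance -1; mR−mL=134/267 → turn +1·90°
n=6: pose=(7,-8,S); sL=60/173, sR=60/173; mL=-60/173, mR=0; mL+mR=-60/173 → advance -1; mR−mL=60/173 → turn +1·90°

0 60/73 12/13 -12/13 -48/949 6 -7 N
1 30/89 2/3 -2/3 -44/267 6 -8 W
2 60/173 60/173 -60/173 0 7 -8 S
3 15/17 15/37 -15/37 150/629 7 -7 E
4 60/73 12/13 -12/13 -48/949 6 -7 N
5 30/89 2/3 -2/3 -44/267 6 -8 W
6 60/173 60/173 -60/173 0 7 -8 S
final 7 -7 E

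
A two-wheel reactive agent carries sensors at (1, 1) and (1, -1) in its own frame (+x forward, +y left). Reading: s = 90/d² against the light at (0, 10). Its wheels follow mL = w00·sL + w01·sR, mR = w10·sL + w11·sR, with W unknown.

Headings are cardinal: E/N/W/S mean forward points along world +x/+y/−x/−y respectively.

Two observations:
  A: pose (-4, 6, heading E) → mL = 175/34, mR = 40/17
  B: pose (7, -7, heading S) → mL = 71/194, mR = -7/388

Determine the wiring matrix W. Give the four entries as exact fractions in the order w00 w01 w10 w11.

1/2 1 1 -1

obs A: pose=(-4,6,E) → sL=5, sR=45/17, mL=175/34, mR=40/17
obs B: pose=(7,-7,S) → sL=45/194, sR=1/4, mL=71/194, mR=-7/388
sensor matrix S = [[5, 45/17], [45/194, 1/4]]; det S = 4195/6596
solve [mL_A; mL_B] = S·[w00; w01] and [mR_A; mR_B] = S·[w10; w11]:
  w00 = 1/2, w01 = 1, w10 = 1, w11 = -1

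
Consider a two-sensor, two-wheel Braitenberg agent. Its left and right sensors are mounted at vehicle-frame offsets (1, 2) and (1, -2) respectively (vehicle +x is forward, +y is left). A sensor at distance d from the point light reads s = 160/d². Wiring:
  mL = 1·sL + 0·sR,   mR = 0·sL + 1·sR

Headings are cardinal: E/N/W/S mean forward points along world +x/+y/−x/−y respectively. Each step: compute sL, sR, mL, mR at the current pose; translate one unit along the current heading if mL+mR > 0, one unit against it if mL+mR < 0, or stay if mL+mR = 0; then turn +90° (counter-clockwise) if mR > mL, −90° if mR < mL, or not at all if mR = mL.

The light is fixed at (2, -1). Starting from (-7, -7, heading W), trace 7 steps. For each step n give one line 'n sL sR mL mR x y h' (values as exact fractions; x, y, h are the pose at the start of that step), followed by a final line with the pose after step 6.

0 40/41 40/29 40/41 40/29 -7 -7 W
1 160/113 160/193 160/113 160/193 -8 -7 S
2 80/101 80/73 80/101 80/73 -8 -8 W
3 32/29 160/233 32/29 160/233 -9 -8 S
4 40/61 8/9 40/61 8/9 -9 -9 W
5 160/181 160/277 160/181 160/277 -10 -9 S
6 16/29 80/109 16/29 80/109 -10 -10 W
final -11 -10 S

n=0: pose=(-7,-7,W); sL=40/41, sR=40/29; mL=40/41, mR=40/29; mL+mR=2800/1189 → advance +1; mR−mL=480/1189 → turn +1·90°
n=1: pose=(-8,-7,S); sL=160/113, sR=160/193; mL=160/113, mR=160/193; mL+mR=48960/21809 → advance +1; mR−mL=-12800/21809 → turn -1·90°
n=2: pose=(-8,-8,W); sL=80/101, sR=80/73; mL=80/101, mR=80/73; mL+mR=13920/7373 → advance +1; mR−mL=2240/7373 → turn +1·90°
n=3: pose=(-9,-8,S); sL=32/29, sR=160/233; mL=32/29, mR=160/233; mL+mR=12096/6757 → advance +1; mR−mL=-2816/6757 → turn -1·90°
n=4: pose=(-9,-9,W); sL=40/61, sR=8/9; mL=40/61, mR=8/9; mL+mR=848/549 → advance +1; mR−mL=128/549 → turn +1·90°
n=5: pose=(-10,-9,S); sL=160/181, sR=160/277; mL=160/181, mR=160/277; mL+mR=73280/50137 → advance +1; mR−mL=-15360/50137 → turn -1·90°
n=6: pose=(-10,-10,W); sL=16/29, sR=80/109; mL=16/29, mR=80/109; mL+mR=4064/3161 → advance +1; mR−mL=576/3161 → turn +1·90°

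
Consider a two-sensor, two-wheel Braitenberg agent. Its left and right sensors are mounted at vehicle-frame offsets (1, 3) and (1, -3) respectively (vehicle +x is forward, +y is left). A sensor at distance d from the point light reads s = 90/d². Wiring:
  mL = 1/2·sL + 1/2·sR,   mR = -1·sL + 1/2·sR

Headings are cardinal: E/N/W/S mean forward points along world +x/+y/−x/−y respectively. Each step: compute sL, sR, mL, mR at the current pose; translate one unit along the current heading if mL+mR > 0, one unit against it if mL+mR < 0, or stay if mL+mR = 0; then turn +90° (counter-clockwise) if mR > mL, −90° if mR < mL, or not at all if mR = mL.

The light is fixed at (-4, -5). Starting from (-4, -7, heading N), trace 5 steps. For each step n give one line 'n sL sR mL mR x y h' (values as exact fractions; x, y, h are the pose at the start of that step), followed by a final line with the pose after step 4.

0 9 9 9 -9/2 -4 -7 N
1 18 90/17 198/17 -261/17 -4 -6 E
2 45/4 9/2 63/8 -9 -5 -6 S
3 90/13 90/13 90/13 -45/13 -5 -5 W
4 45/13 45 315/13 495/26 -6 -5 N
final -6 -4 E

n=0: pose=(-4,-7,N); sL=9, sR=9; mL=9, mR=-9/2; mL+mR=9/2 → advance +1; mR−mL=-27/2 → turn -1·90°
n=1: pose=(-4,-6,E); sL=18, sR=90/17; mL=198/17, mR=-261/17; mL+mR=-63/17 → advance -1; mR−mL=-27 → turn -1·90°
n=2: pose=(-5,-6,S); sL=45/4, sR=9/2; mL=63/8, mR=-9; mL+mR=-9/8 → advance -1; mR−mL=-135/8 → turn -1·90°
n=3: pose=(-5,-5,W); sL=90/13, sR=90/13; mL=90/13, mR=-45/13; mL+mR=45/13 → advance +1; mR−mL=-135/13 → turn -1·90°
n=4: pose=(-6,-5,N); sL=45/13, sR=45; mL=315/13, mR=495/26; mL+mR=1125/26 → advance +1; mR−mL=-135/26 → turn -1·90°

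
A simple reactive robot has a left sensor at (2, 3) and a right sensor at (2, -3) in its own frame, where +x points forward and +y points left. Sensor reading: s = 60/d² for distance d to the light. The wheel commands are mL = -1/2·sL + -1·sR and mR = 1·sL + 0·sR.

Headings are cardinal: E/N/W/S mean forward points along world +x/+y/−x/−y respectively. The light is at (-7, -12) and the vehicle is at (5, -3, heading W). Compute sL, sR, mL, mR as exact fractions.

15/34 15/61 -1935/4148 15/34

left sensor world pos  = (3, -6); dL² = 136
right sensor world pos = (3, 0); dR² = 244
sL = 60/136 = 15/34
sR = 60/244 = 15/61
mL = -1/2·sL + -1·sR = -1935/4148
mR = 1·sL + 0·sR = 15/34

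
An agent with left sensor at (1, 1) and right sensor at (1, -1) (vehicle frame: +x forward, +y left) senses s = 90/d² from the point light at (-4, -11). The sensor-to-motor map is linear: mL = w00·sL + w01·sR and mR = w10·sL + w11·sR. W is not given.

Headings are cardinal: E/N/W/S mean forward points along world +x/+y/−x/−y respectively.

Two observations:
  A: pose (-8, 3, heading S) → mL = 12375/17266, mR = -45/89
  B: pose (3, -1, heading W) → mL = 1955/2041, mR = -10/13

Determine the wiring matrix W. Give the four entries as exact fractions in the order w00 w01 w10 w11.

obs A: pose=(-8,3,S) → sL=45/89, sR=45/97, mL=12375/17266, mR=-45/89
obs B: pose=(3,-1,W) → sL=10/13, sR=90/157, mL=1955/2041, mR=-10/13
sensor matrix S = [[45/89, 45/97], [10/13, 90/157]]; det S = -1180800/17619953
solve [mL_A; mL_B] = S·[w00; w01] and [mR_A; mR_B] = S·[w10; w11]:
  w00 = 1/2, w01 = 1, w10 = -1, w11 = 0

1/2 1 -1 0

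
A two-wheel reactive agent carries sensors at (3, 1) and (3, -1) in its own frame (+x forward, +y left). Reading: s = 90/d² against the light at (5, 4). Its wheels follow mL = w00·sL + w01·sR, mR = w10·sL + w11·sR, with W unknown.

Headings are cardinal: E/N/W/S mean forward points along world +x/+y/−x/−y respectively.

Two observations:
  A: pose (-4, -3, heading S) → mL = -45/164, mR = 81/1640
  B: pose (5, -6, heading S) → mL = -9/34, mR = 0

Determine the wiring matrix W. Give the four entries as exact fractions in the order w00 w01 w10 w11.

obs A: pose=(-4,-3,S) → sL=45/82, sR=9/20, mL=-45/164, mR=81/1640
obs B: pose=(5,-6,S) → sL=9/17, sR=9/17, mL=-9/34, mR=0
sensor matrix S = [[45/82, 9/20], [9/17, 9/17]]; det S = 729/13940
solve [mL_A; mL_B] = S·[w00; w01] and [mR_A; mR_B] = S·[w10; w11]:
  w00 = -1/2, w01 = 0, w10 = 1/2, w11 = -1/2

-1/2 0 1/2 -1/2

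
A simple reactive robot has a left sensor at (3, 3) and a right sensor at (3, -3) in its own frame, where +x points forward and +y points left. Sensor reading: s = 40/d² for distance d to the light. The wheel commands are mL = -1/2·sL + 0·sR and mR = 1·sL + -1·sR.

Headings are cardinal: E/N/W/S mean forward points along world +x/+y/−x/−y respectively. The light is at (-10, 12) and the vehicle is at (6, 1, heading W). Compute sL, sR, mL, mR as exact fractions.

8/73 40/233 -4/73 -1056/17009

left sensor world pos  = (3, -2); dL² = 365
right sensor world pos = (3, 4); dR² = 233
sL = 40/365 = 8/73
sR = 40/233 = 40/233
mL = -1/2·sL + 0·sR = -4/73
mR = 1·sL + -1·sR = -1056/17009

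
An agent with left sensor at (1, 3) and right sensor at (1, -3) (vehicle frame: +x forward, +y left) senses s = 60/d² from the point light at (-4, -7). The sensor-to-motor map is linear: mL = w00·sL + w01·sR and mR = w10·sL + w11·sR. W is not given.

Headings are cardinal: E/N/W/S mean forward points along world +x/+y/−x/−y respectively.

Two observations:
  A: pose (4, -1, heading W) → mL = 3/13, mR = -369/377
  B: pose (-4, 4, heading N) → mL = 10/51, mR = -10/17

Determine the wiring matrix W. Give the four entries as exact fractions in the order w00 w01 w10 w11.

obs A: pose=(4,-1,W) → sL=30/29, sR=6/13, mL=3/13, mR=-369/377
obs B: pose=(-4,4,N) → sL=20/51, sR=20/51, mL=10/51, mR=-10/17
sensor matrix S = [[30/29, 6/13], [20/51, 20/51]]; det S = 1440/6409
solve [mL_A; mL_B] = S·[w00; w01] and [mR_A; mR_B] = S·[w10; w11]:
  w00 = 0, w01 = 1/2, w10 = -1/2, w11 = -1

0 1/2 -1/2 -1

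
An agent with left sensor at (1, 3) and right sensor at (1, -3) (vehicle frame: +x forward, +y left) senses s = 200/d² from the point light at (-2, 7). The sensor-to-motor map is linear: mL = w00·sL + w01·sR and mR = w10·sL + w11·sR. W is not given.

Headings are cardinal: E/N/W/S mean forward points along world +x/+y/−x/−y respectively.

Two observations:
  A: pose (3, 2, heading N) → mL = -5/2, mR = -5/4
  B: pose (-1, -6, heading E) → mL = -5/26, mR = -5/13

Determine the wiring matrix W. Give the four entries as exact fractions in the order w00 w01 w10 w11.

obs A: pose=(3,2,N) → sL=10, sR=5/2, mL=-5/2, mR=-5/4
obs B: pose=(-1,-6,E) → sL=25/13, sR=10/13, mL=-5/26, mR=-5/13
sensor matrix S = [[10, 5/2], [25/13, 10/13]]; det S = 75/26
solve [mL_A; mL_B] = S·[w00; w01] and [mR_A; mR_B] = S·[w10; w11]:
  w00 = -1/2, w01 = 1, w10 = 0, w11 = -1/2

-1/2 1 0 -1/2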